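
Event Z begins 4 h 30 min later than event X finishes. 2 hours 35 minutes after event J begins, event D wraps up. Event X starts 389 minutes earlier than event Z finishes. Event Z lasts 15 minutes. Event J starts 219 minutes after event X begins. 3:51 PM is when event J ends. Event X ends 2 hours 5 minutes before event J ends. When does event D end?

6:16 PM

Event X ends at 3:51 PM − 125 min = 1:46 PM.
Event Z starts at 1:46 PM + 270 min = 6:16 PM.
Event Z ends at 6:16 PM + 15 min = 6:31 PM.
Event X starts at 6:31 PM − 389 min = 12:02 PM.
Event J starts at 12:02 PM + 219 min = 3:41 PM.
Event D ends at 3:41 PM + 155 min = 6:16 PM.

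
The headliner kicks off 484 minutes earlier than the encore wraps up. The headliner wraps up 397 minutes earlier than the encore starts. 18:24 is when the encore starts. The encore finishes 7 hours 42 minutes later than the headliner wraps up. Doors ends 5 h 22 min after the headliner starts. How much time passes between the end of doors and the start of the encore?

The headliner ends at 18:24 − 397 min = 11:47.
The encore ends at 11:47 + 462 min = 19:29.
The headliner starts at 19:29 − 484 min = 11:25.
Doors ends at 11:25 + 322 min = 16:47.
From 16:47 to 18:24 is 1 hour 37 minutes.

1 hour 37 minutes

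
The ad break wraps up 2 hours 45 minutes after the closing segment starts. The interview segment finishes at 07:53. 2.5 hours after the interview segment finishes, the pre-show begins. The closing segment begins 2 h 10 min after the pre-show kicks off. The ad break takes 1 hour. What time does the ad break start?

14:18

The pre-show starts at 07:53 + 150 min = 10:23.
The closing segment starts at 10:23 + 130 min = 12:33.
The ad break ends at 12:33 + 165 min = 15:18.
The ad break starts at 15:18 − 60 min = 14:18.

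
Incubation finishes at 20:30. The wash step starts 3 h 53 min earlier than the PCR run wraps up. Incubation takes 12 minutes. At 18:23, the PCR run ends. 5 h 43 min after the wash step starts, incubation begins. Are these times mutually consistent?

The wash step starts at 18:23 − 233 min = 14:30.
Incubation starts at 14:30 + 343 min = 20:13.
Incubation ends at 20:13 + 12 min = 20:25.
But incubation is also said to end at 20:30 — a 5-minute conflict.

No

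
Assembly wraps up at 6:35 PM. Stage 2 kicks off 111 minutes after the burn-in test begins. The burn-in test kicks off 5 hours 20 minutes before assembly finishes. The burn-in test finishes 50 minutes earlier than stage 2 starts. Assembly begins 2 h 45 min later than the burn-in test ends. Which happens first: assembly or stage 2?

stage 2

The burn-in test starts at 6:35 PM − 320 min = 1:15 PM.
Stage 2 starts at 1:15 PM + 111 min = 3:06 PM.
The burn-in test ends at 3:06 PM − 50 min = 2:16 PM.
Assembly starts at 2:16 PM + 165 min = 5:01 PM.
Assembly starts at 5:01 PM and stage 2 starts at 3:06 PM, so stage 2 is first.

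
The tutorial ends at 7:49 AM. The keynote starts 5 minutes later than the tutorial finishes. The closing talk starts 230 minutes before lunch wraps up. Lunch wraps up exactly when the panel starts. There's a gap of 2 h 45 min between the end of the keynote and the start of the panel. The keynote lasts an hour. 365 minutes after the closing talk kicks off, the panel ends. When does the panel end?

1:54 PM

The keynote starts at 7:49 AM + 5 min = 7:54 AM.
The keynote ends at 7:54 AM + 60 min = 8:54 AM.
The panel starts at 8:54 AM + 165 min = 11:39 AM.
So lunch ends at 11:39 AM.
The closing talk starts at 11:39 AM − 230 min = 7:49 AM.
The panel ends at 7:49 AM + 365 min = 1:54 PM.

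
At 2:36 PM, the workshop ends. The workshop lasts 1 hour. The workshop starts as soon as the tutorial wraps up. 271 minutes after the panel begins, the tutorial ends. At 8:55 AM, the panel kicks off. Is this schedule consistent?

The tutorial ends at 8:55 AM + 271 min = 1:26 PM.
So the workshop starts at 1:26 PM.
The workshop ends at 1:26 PM + 60 min = 2:26 PM.
But the workshop is also said to end at 2:36 PM — a 10-minute conflict.

No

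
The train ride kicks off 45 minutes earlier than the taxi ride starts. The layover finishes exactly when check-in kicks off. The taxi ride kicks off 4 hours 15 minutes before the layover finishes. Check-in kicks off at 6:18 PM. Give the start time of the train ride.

1:18 PM

The layover ends at 6:18 PM.
The taxi ride starts at 6:18 PM − 255 min = 2:03 PM.
The train ride starts at 2:03 PM − 45 min = 1:18 PM.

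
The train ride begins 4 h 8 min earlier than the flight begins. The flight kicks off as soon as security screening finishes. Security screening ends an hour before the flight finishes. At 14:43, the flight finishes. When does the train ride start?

09:35

Security screening ends at 14:43 − 60 min = 13:43.
So the flight starts at 13:43.
The train ride starts at 13:43 − 248 min = 09:35.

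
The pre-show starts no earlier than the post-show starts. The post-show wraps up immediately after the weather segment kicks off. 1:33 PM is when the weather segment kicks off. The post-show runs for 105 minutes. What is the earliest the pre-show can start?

11:48 AM

The post-show ends at 1:33 PM.
The post-show starts at 1:33 PM − 105 min = 11:48 AM.
The pre-show is bounded by the post-show, so the earliest it can start is 11:48 AM.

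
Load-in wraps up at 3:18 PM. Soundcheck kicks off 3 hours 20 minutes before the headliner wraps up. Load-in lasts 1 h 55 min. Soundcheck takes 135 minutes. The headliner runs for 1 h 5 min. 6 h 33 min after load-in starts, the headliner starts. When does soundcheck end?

7:56 PM

Load-in starts at 3:18 PM − 115 min = 1:23 PM.
The headliner starts at 1:23 PM + 393 min = 7:56 PM.
The headliner ends at 7:56 PM + 65 min = 9:01 PM.
Soundcheck starts at 9:01 PM − 200 min = 5:41 PM.
Soundcheck ends at 5:41 PM + 135 min = 7:56 PM.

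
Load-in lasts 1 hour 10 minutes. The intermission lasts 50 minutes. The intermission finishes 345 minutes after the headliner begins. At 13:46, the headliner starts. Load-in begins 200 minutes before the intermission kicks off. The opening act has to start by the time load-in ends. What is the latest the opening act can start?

The intermission ends at 13:46 + 345 min = 19:31.
The intermission starts at 19:31 − 50 min = 18:41.
Load-in starts at 18:41 − 200 min = 15:21.
Load-in ends at 15:21 + 70 min = 16:31.
The opening act is bounded by load-in, so the latest it can start is 16:31.

16:31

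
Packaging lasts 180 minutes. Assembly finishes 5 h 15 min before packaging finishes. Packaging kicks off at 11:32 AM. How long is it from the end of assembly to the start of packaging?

Packaging ends at 11:32 AM + 180 min = 2:32 PM.
Assembly ends at 2:32 PM − 315 min = 9:17 AM.
From 9:17 AM to 11:32 AM is 135 minutes.

135 minutes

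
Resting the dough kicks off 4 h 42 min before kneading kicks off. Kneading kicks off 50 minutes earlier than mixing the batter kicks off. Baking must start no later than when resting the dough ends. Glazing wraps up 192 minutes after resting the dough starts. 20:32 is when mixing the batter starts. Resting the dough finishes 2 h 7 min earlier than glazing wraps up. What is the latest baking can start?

Kneading starts at 20:32 − 50 min = 19:42.
Resting the dough starts at 19:42 − 282 min = 15:00.
Glazing ends at 15:00 + 192 min = 18:12.
Resting the dough ends at 18:12 − 127 min = 16:05.
Baking is bounded by resting the dough, so the latest it can start is 16:05.

16:05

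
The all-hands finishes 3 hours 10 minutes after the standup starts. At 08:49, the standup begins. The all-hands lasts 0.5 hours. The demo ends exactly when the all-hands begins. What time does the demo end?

11:29

The all-hands ends at 08:49 + 190 min = 11:59.
The all-hands starts at 11:59 − 30 min = 11:29.
So the demo ends at 11:29.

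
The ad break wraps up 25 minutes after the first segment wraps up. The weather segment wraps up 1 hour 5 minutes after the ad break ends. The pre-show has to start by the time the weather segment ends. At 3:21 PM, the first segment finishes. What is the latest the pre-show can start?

The ad break ends at 3:21 PM + 25 min = 3:46 PM.
The weather segment ends at 3:46 PM + 65 min = 4:51 PM.
The pre-show is bounded by the weather segment, so the latest it can start is 4:51 PM.

4:51 PM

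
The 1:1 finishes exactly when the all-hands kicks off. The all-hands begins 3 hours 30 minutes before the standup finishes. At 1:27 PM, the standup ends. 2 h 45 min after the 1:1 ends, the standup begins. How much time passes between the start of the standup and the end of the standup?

45 minutes

The all-hands starts at 1:27 PM − 210 min = 9:57 AM.
So the 1:1 ends at 9:57 AM.
The standup starts at 9:57 AM + 165 min = 12:42 PM.
From 12:42 PM to 1:27 PM is 45 minutes.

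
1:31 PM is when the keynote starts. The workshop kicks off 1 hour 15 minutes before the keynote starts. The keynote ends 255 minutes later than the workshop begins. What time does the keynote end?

The workshop starts at 1:31 PM − 75 min = 12:16 PM.
The keynote ends at 12:16 PM + 255 min = 4:31 PM.

4:31 PM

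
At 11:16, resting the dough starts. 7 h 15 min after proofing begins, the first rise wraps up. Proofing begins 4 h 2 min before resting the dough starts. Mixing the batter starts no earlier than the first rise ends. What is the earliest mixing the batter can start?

Proofing starts at 11:16 − 242 min = 07:14.
The first rise ends at 07:14 + 435 min = 14:29.
Mixing the batter is bounded by the first rise, so the earliest it can start is 14:29.

14:29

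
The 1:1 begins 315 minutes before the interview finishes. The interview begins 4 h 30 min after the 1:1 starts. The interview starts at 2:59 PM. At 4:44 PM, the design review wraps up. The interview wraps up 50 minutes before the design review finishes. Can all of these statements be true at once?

The interview ends at 4:44 PM − 50 min = 3:54 PM.
The 1:1 starts at 3:54 PM − 315 min = 10:39 AM.
The interview starts at 10:39 AM + 270 min = 3:09 PM.
But the interview is also said to start at 2:59 PM — a 10-minute conflict.

No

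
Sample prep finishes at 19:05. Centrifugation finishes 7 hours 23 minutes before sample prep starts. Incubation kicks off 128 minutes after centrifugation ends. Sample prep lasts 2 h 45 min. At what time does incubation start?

Sample prep starts at 19:05 − 165 min = 16:20.
Centrifugation ends at 16:20 − 443 min = 08:57.
Incubation starts at 08:57 + 128 min = 11:05.

11:05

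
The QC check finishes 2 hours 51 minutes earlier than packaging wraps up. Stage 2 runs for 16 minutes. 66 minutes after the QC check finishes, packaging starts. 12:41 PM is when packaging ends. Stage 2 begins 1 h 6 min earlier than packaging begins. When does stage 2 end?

10:06 AM

The QC check ends at 12:41 PM − 171 min = 9:50 AM.
Packaging starts at 9:50 AM + 66 min = 10:56 AM.
Stage 2 starts at 10:56 AM − 66 min = 9:50 AM.
Stage 2 ends at 9:50 AM + 16 min = 10:06 AM.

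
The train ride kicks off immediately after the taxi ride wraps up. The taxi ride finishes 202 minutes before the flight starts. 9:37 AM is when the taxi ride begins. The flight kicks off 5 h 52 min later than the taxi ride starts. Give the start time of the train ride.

The flight starts at 9:37 AM + 352 min = 3:29 PM.
The taxi ride ends at 3:29 PM − 202 min = 12:07 PM.
So the train ride starts at 12:07 PM.

12:07 PM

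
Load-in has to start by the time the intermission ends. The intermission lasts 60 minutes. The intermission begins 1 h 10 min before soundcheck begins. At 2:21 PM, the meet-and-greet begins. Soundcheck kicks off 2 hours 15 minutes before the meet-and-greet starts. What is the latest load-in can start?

11:56 AM

Soundcheck starts at 2:21 PM − 135 min = 12:06 PM.
The intermission starts at 12:06 PM − 70 min = 10:56 AM.
The intermission ends at 10:56 AM + 60 min = 11:56 AM.
Load-in is bounded by the intermission, so the latest it can start is 11:56 AM.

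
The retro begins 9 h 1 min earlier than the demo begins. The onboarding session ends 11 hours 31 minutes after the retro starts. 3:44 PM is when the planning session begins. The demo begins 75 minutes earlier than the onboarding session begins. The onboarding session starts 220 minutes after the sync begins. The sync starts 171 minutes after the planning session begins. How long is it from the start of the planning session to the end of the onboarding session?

The sync starts at 3:44 PM + 171 min = 6:35 PM.
The onboarding session starts at 6:35 PM + 220 min = 10:15 PM.
The demo starts at 10:15 PM − 75 min = 9:00 PM.
The retro starts at 9:00 PM − 541 min = 11:59 AM.
The onboarding session ends at 11:59 AM + 691 min = 11:30 PM.
From 3:44 PM to 11:30 PM is 7 hours 46 minutes.

7 hours 46 minutes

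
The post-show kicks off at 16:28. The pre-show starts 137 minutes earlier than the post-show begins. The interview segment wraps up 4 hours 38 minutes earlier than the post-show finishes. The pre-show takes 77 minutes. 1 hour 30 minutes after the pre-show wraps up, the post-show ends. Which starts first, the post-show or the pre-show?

the pre-show

The pre-show starts at 16:28 − 137 min = 14:11.
The post-show starts at 16:28 and the pre-show starts at 14:11, so the pre-show is first.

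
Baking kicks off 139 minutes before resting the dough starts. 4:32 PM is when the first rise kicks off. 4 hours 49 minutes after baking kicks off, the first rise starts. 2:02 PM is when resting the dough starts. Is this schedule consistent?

Baking starts at 2:02 PM − 139 min = 11:43 AM.
The first rise starts at 11:43 AM + 289 min = 4:32 PM.
That matches the stated 4:32 PM, so the schedule is consistent.

Yes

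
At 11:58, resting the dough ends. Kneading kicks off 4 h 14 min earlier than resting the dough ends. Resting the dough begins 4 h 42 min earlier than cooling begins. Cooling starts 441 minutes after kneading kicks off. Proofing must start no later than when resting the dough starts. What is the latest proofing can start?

Kneading starts at 11:58 − 254 min = 07:44.
Cooling starts at 07:44 + 441 min = 15:05.
Resting the dough starts at 15:05 − 282 min = 10:23.
Proofing is bounded by resting the dough, so the latest it can start is 10:23.

10:23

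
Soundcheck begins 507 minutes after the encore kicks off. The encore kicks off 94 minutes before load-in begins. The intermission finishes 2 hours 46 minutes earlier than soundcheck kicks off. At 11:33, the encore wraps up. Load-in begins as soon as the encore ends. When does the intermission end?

Load-in starts at 11:33.
The encore starts at 11:33 − 94 min = 09:59.
Soundcheck starts at 09:59 + 507 min = 18:26.
The intermission ends at 18:26 − 166 min = 15:40.

15:40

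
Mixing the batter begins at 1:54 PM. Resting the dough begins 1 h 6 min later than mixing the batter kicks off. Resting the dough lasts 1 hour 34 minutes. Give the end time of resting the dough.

4:34 PM

Resting the dough starts at 1:54 PM + 66 min = 3:00 PM.
Resting the dough ends at 3:00 PM + 94 min = 4:34 PM.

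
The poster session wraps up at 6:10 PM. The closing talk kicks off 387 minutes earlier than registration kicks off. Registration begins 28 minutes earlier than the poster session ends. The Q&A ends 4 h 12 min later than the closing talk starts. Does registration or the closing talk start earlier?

Registration starts at 6:10 PM − 28 min = 5:42 PM.
The closing talk starts at 5:42 PM − 387 min = 11:15 AM.
Registration starts at 5:42 PM and the closing talk starts at 11:15 AM, so the closing talk is first.

the closing talk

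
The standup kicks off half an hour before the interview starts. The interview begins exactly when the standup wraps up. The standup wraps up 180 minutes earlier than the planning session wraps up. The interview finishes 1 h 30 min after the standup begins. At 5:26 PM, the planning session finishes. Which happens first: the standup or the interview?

The standup ends at 5:26 PM − 180 min = 2:26 PM.
So the interview starts at 2:26 PM.
The standup starts at 2:26 PM − 30 min = 1:56 PM.
The standup starts at 1:56 PM and the interview starts at 2:26 PM, so the standup is first.

the standup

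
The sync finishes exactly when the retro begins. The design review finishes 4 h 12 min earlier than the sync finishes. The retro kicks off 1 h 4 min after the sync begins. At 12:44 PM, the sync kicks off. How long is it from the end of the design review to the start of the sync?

The retro starts at 12:44 PM + 64 min = 1:48 PM.
So the sync ends at 1:48 PM.
The design review ends at 1:48 PM − 252 min = 9:36 AM.
From 9:36 AM to 12:44 PM is 188 minutes.

188 minutes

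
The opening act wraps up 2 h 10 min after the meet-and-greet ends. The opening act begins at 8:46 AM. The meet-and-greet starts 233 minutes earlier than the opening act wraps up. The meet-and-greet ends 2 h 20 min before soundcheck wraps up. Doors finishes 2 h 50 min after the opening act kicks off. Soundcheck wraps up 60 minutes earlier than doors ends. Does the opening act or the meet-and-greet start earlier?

Doors ends at 8:46 AM + 170 min = 11:36 AM.
Soundcheck ends at 11:36 AM − 60 min = 10:36 AM.
The meet-and-greet ends at 10:36 AM − 140 min = 8:16 AM.
The opening act ends at 8:16 AM + 130 min = 10:26 AM.
The meet-and-greet starts at 10:26 AM − 233 min = 6:33 AM.
The opening act starts at 8:46 AM and the meet-and-greet starts at 6:33 AM, so the meet-and-greet is first.

the meet-and-greet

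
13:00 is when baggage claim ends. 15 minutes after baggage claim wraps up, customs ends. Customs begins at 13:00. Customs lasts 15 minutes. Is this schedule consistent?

Customs ends at 13:00 + 15 min = 13:15.
Customs starts at 13:15 − 15 min = 13:00.
That matches the stated 13:00, so the schedule is consistent.

Yes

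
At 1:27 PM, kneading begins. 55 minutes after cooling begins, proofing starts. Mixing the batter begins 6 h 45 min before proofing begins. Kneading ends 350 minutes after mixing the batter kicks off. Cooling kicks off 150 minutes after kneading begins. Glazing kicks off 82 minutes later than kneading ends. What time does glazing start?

5:19 PM

Cooling starts at 1:27 PM + 150 min = 3:57 PM.
Proofing starts at 3:57 PM + 55 min = 4:52 PM.
Mixing the batter starts at 4:52 PM − 405 min = 10:07 AM.
Kneading ends at 10:07 AM + 350 min = 3:57 PM.
Glazing starts at 3:57 PM + 82 min = 5:19 PM.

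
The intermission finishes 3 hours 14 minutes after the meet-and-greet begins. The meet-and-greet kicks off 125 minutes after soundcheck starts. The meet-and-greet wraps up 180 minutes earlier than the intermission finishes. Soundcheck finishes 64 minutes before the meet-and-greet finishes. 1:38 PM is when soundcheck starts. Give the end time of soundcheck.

The meet-and-greet starts at 1:38 PM + 125 min = 3:43 PM.
The intermission ends at 3:43 PM + 194 min = 6:57 PM.
The meet-and-greet ends at 6:57 PM − 180 min = 3:57 PM.
Soundcheck ends at 3:57 PM − 64 min = 2:53 PM.

2:53 PM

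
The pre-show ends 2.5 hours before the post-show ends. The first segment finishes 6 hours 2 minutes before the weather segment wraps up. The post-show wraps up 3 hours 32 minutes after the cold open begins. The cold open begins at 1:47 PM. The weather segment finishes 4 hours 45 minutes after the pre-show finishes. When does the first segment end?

The post-show ends at 1:47 PM + 212 min = 5:19 PM.
The pre-show ends at 5:19 PM − 150 min = 2:49 PM.
The weather segment ends at 2:49 PM + 285 min = 7:34 PM.
The first segment ends at 7:34 PM − 362 min = 1:32 PM.

1:32 PM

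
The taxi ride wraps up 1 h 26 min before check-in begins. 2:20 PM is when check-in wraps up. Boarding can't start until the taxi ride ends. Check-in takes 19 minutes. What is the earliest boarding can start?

Check-in starts at 2:20 PM − 19 min = 2:01 PM.
The taxi ride ends at 2:01 PM − 86 min = 12:35 PM.
Boarding is bounded by the taxi ride, so the earliest it can start is 12:35 PM.

12:35 PM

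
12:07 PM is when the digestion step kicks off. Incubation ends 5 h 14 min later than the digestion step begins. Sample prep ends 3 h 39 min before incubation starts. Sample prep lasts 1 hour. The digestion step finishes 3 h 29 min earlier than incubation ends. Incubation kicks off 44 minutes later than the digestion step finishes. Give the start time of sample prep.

9:57 AM

Incubation ends at 12:07 PM + 314 min = 5:21 PM.
The digestion step ends at 5:21 PM − 209 min = 1:52 PM.
Incubation starts at 1:52 PM + 44 min = 2:36 PM.
Sample prep ends at 2:36 PM − 219 min = 10:57 AM.
Sample prep starts at 10:57 AM − 60 min = 9:57 AM.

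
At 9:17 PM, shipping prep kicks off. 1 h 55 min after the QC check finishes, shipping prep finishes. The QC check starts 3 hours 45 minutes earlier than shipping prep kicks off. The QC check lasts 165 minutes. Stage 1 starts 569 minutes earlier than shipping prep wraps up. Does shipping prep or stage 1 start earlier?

stage 1

The QC check starts at 9:17 PM − 225 min = 5:32 PM.
The QC check ends at 5:32 PM + 165 min = 8:17 PM.
Shipping prep ends at 8:17 PM + 115 min = 10:12 PM.
Stage 1 starts at 10:12 PM − 569 min = 12:43 PM.
Shipping prep starts at 9:17 PM and stage 1 starts at 12:43 PM, so stage 1 is first.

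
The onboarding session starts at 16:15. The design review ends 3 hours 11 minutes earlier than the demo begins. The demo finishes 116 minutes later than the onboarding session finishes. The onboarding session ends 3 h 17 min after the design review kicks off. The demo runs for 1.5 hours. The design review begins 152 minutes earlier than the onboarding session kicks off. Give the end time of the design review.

14:15

The design review starts at 16:15 − 152 min = 13:43.
The onboarding session ends at 13:43 + 197 min = 17:00.
The demo ends at 17:00 + 116 min = 18:56.
The demo starts at 18:56 − 90 min = 17:26.
The design review ends at 17:26 − 191 min = 14:15.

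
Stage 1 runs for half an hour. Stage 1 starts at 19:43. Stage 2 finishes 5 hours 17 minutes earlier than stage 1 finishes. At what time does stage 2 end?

Stage 1 ends at 19:43 + 30 min = 20:13.
Stage 2 ends at 20:13 − 317 min = 14:56.

14:56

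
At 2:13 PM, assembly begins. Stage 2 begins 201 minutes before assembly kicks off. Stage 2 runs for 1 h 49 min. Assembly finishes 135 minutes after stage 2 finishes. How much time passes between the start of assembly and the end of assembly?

43 minutes

Stage 2 starts at 2:13 PM − 201 min = 10:52 AM.
Stage 2 ends at 10:52 AM + 109 min = 12:41 PM.
Assembly ends at 12:41 PM + 135 min = 2:56 PM.
From 2:13 PM to 2:56 PM is 43 minutes.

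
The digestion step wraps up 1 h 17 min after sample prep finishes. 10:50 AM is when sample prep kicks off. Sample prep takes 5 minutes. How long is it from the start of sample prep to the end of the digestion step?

Sample prep ends at 10:50 AM + 5 min = 10:55 AM.
The digestion step ends at 10:55 AM + 77 min = 12:12 PM.
From 10:50 AM to 12:12 PM is 1 h 22 min.

1 h 22 min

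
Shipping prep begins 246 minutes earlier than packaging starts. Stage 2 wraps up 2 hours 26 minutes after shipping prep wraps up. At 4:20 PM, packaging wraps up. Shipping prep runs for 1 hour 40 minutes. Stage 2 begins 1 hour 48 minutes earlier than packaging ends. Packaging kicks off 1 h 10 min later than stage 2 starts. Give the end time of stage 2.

Stage 2 starts at 4:20 PM − 108 min = 2:32 PM.
Packaging starts at 2:32 PM + 70 min = 3:42 PM.
Shipping prep starts at 3:42 PM − 246 min = 11:36 AM.
Shipping prep ends at 11:36 AM + 100 min = 1:16 PM.
Stage 2 ends at 1:16 PM + 146 min = 3:42 PM.

3:42 PM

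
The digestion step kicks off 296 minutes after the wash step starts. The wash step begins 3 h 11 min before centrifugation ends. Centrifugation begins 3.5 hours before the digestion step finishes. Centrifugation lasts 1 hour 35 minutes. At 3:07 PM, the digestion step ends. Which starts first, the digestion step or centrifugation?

centrifugation

Centrifugation starts at 3:07 PM − 210 min = 11:37 AM.
Centrifugation ends at 11:37 AM + 95 min = 1:12 PM.
The wash step starts at 1:12 PM − 191 min = 10:01 AM.
The digestion step starts at 10:01 AM + 296 min = 2:57 PM.
The digestion step starts at 2:57 PM and centrifugation starts at 11:37 AM, so centrifugation is first.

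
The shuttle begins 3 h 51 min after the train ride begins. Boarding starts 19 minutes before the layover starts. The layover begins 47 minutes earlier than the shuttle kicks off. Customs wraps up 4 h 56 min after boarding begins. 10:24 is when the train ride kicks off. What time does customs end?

The shuttle starts at 10:24 + 231 min = 14:15.
The layover starts at 14:15 − 47 min = 13:28.
Boarding starts at 13:28 − 19 min = 13:09.
Customs ends at 13:09 + 296 min = 18:05.

18:05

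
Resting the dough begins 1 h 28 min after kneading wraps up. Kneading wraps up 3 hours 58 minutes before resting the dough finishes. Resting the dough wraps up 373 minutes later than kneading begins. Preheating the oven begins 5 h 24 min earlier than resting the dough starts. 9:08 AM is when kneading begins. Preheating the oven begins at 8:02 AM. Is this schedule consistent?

Resting the dough ends at 9:08 AM + 373 min = 3:21 PM.
Kneading ends at 3:21 PM − 238 min = 11:23 AM.
Resting the dough starts at 11:23 AM + 88 min = 12:51 PM.
Preheating the oven starts at 12:51 PM − 324 min = 7:27 AM.
But preheating the oven is also said to start at 8:02 AM — a 35-minute conflict.

No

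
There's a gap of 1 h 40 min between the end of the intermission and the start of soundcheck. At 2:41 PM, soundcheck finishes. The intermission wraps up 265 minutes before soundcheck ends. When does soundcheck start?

The intermission ends at 2:41 PM − 265 min = 10:16 AM.
Soundcheck starts at 10:16 AM + 100 min = 11:56 AM.

11:56 AM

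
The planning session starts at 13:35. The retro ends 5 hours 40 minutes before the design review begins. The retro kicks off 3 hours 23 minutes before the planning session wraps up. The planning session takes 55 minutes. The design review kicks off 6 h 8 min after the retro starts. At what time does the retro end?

11:35

The planning session ends at 13:35 + 55 min = 14:30.
The retro starts at 14:30 − 203 min = 11:07.
The design review starts at 11:07 + 368 min = 17:15.
The retro ends at 17:15 − 340 min = 11:35.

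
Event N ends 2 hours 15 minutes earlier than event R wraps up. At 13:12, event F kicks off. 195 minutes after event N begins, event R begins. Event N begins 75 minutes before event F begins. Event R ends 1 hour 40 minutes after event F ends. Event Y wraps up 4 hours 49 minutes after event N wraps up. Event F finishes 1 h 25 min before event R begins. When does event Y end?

18:01

Event N starts at 13:12 − 75 min = 11:57.
Event R starts at 11:57 + 195 min = 15:12.
Event F ends at 15:12 − 85 min = 13:47.
Event R ends at 13:47 + 100 min = 15:27.
Event N ends at 15:27 − 135 min = 13:12.
Event Y ends at 13:12 + 289 min = 18:01.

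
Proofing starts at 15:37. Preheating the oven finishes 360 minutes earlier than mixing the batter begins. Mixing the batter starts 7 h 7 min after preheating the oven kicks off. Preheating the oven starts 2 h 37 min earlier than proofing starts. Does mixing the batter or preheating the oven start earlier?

preheating the oven

Preheating the oven starts at 15:37 − 157 min = 13:00.
Mixing the batter starts at 13:00 + 427 min = 20:07.
Mixing the batter starts at 20:07 and preheating the oven starts at 13:00, so preheating the oven is first.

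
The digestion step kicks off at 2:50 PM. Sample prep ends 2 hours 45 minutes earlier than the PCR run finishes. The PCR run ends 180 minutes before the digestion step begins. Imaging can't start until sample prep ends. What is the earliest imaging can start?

The PCR run ends at 2:50 PM − 180 min = 11:50 AM.
Sample prep ends at 11:50 AM − 165 min = 9:05 AM.
Imaging is bounded by sample prep, so the earliest it can start is 9:05 AM.

9:05 AM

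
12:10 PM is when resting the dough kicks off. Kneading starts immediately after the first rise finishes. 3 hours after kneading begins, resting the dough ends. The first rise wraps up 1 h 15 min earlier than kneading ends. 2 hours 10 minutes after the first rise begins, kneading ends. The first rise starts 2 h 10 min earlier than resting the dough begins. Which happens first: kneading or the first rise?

the first rise

The first rise starts at 12:10 PM − 130 min = 10:00 AM.
Kneading ends at 10:00 AM + 130 min = 12:10 PM.
The first rise ends at 12:10 PM − 75 min = 10:55 AM.
So kneading starts at 10:55 AM.
Kneading starts at 10:55 AM and the first rise starts at 10:00 AM, so the first rise is first.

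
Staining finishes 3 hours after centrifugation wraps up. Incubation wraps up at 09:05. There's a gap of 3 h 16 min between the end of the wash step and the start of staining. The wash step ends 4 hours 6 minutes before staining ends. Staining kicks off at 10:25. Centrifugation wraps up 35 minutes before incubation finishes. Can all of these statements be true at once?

No

Centrifugation ends at 09:05 − 35 min = 08:30.
Staining ends at 08:30 + 180 min = 11:30.
The wash step ends at 11:30 − 246 min = 07:24.
Staining starts at 07:24 + 196 min = 10:40.
But staining is also said to start at 10:25 — a 15-minute conflict.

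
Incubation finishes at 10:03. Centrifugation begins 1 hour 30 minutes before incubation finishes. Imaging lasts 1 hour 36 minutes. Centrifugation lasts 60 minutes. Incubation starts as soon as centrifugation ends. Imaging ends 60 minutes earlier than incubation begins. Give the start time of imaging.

06:57

Centrifugation starts at 10:03 − 90 min = 08:33.
Centrifugation ends at 08:33 + 60 min = 09:33.
So incubation starts at 09:33.
Imaging ends at 09:33 − 60 min = 08:33.
Imaging starts at 08:33 − 96 min = 06:57.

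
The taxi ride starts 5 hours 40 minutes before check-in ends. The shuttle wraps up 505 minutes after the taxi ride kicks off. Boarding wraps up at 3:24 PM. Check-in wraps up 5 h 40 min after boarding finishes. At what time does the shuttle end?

Check-in ends at 3:24 PM + 340 min = 9:04 PM.
The taxi ride starts at 9:04 PM − 340 min = 3:24 PM.
The shuttle ends at 3:24 PM + 505 min = 11:49 PM.

11:49 PM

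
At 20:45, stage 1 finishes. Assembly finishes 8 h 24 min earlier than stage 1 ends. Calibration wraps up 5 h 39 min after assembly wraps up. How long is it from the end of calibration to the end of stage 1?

Assembly ends at 20:45 − 504 min = 12:21.
Calibration ends at 12:21 + 339 min = 18:00.
From 18:00 to 20:45 is 2 h 45 min.

2 h 45 min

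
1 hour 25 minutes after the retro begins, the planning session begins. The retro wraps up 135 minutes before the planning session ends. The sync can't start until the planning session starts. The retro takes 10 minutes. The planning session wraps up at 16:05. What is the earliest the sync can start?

15:05

The retro ends at 16:05 − 135 min = 13:50.
The retro starts at 13:50 − 10 min = 13:40.
The planning session starts at 13:40 + 85 min = 15:05.
The sync is bounded by the planning session, so the earliest it can start is 15:05.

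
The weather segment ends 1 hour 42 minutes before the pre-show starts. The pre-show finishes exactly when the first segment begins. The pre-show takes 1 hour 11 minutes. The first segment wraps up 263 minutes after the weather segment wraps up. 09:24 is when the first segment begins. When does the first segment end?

The pre-show ends at 09:24.
The pre-show starts at 09:24 − 71 min = 08:13.
The weather segment ends at 08:13 − 102 min = 06:31.
The first segment ends at 06:31 + 263 min = 10:54.

10:54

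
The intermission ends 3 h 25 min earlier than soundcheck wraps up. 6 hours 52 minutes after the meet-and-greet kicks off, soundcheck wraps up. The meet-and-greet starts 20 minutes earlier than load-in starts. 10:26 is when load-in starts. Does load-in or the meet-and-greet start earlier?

The meet-and-greet starts at 10:26 − 20 min = 10:06.
Load-in starts at 10:26 and the meet-and-greet starts at 10:06, so the meet-and-greet is first.

the meet-and-greet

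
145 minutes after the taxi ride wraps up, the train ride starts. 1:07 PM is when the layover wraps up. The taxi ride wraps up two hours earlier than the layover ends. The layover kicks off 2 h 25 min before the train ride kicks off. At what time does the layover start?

11:07 AM

The taxi ride ends at 1:07 PM − 120 min = 11:07 AM.
The train ride starts at 11:07 AM + 145 min = 1:32 PM.
The layover starts at 1:32 PM − 145 min = 11:07 AM.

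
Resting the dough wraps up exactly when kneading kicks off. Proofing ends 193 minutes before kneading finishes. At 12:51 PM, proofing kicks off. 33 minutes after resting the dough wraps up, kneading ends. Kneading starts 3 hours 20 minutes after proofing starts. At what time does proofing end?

Kneading starts at 12:51 PM + 200 min = 4:11 PM.
So resting the dough ends at 4:11 PM.
Kneading ends at 4:11 PM + 33 min = 4:44 PM.
Proofing ends at 4:44 PM − 193 min = 1:31 PM.

1:31 PM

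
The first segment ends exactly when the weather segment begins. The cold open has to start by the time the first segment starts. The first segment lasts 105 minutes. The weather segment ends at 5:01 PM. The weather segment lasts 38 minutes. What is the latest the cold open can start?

2:38 PM

The weather segment starts at 5:01 PM − 38 min = 4:23 PM.
So the first segment ends at 4:23 PM.
The first segment starts at 4:23 PM − 105 min = 2:38 PM.
The cold open is bounded by the first segment, so the latest it can start is 2:38 PM.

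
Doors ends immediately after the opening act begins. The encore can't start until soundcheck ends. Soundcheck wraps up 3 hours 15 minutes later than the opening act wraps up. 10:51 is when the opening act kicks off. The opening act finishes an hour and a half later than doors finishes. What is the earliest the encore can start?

Doors ends at 10:51.
The opening act ends at 10:51 + 90 min = 12:21.
Soundcheck ends at 12:21 + 195 min = 15:36.
The encore is bounded by soundcheck, so the earliest it can start is 15:36.

15:36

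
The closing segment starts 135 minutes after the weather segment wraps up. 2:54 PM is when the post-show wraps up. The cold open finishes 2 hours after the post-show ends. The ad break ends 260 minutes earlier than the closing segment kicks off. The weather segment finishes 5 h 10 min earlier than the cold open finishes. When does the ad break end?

9:39 AM

The cold open ends at 2:54 PM + 120 min = 4:54 PM.
The weather segment ends at 4:54 PM − 310 min = 11:44 AM.
The closing segment starts at 11:44 AM + 135 min = 1:59 PM.
The ad break ends at 1:59 PM − 260 min = 9:39 AM.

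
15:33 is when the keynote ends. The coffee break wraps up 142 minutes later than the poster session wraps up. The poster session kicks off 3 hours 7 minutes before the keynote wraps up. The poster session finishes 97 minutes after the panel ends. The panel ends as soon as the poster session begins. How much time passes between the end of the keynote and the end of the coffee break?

The poster session starts at 15:33 − 187 min = 12:26.
So the panel ends at 12:26.
The poster session ends at 12:26 + 97 min = 14:03.
The coffee break ends at 14:03 + 142 min = 16:25.
From 15:33 to 16:25 is 52 minutes.

52 minutes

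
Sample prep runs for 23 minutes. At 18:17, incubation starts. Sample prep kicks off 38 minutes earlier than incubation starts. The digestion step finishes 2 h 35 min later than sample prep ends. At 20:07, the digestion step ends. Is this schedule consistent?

Sample prep starts at 18:17 − 38 min = 17:39.
Sample prep ends at 17:39 + 23 min = 18:02.
The digestion step ends at 18:02 + 155 min = 20:37.
But the digestion step is also said to end at 20:07 — a 30-minute conflict.

No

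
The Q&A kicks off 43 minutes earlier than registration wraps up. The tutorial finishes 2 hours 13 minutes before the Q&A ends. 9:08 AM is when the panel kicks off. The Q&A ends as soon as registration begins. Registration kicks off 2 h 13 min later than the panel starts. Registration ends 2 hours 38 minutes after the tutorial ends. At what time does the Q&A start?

Registration starts at 9:08 AM + 133 min = 11:21 AM.
So the Q&A ends at 11:21 AM.
The tutorial ends at 11:21 AM − 133 min = 9:08 AM.
Registration ends at 9:08 AM + 158 min = 11:46 AM.
The Q&A starts at 11:46 AM − 43 min = 11:03 AM.

11:03 AM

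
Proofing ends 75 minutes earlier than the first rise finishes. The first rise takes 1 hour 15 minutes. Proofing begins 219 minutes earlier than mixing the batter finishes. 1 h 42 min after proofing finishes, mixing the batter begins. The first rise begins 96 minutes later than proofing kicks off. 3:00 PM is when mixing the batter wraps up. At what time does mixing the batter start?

Proofing starts at 3:00 PM − 219 min = 11:21 AM.
The first rise starts at 11:21 AM + 96 min = 12:57 PM.
The first rise ends at 12:57 PM + 75 min = 2:12 PM.
Proofing ends at 2:12 PM − 75 min = 12:57 PM.
Mixing the batter starts at 12:57 PM + 102 min = 2:39 PM.

2:39 PM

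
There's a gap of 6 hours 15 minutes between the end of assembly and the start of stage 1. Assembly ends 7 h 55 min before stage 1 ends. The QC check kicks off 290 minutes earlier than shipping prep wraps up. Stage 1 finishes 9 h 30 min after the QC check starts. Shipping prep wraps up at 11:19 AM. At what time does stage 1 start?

2:19 PM

The QC check starts at 11:19 AM − 290 min = 6:29 AM.
Stage 1 ends at 6:29 AM + 570 min = 3:59 PM.
Assembly ends at 3:59 PM − 475 min = 8:04 AM.
Stage 1 starts at 8:04 AM + 375 min = 2:19 PM.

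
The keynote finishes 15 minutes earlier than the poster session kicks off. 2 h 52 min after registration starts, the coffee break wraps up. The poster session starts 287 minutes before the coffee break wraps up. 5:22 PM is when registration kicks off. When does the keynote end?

The coffee break ends at 5:22 PM + 172 min = 8:14 PM.
The poster session starts at 8:14 PM − 287 min = 3:27 PM.
The keynote ends at 3:27 PM − 15 min = 3:12 PM.

3:12 PM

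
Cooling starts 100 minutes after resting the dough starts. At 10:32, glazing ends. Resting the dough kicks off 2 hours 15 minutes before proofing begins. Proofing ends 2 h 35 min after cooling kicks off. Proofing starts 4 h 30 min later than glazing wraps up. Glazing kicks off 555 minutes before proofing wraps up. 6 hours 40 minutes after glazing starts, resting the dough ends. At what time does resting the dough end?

Proofing starts at 10:32 + 270 min = 15:02.
Resting the dough starts at 15:02 − 135 min = 12:47.
Cooling starts at 12:47 + 100 min = 14:27.
Proofing ends at 14:27 + 155 min = 17:02.
Glazing starts at 17:02 − 555 min = 07:47.
Resting the dough ends at 07:47 + 400 min = 14:27.

14:27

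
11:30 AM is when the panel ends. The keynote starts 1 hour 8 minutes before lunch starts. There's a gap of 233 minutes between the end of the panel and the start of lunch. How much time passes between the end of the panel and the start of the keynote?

Lunch starts at 11:30 AM + 233 min = 3:23 PM.
The keynote starts at 3:23 PM − 68 min = 2:15 PM.
From 11:30 AM to 2:15 PM is 2 h 45 min.

2 h 45 min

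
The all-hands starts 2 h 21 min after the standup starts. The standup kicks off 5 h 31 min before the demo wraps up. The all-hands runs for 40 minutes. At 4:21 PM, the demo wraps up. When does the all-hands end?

1:51 PM

The standup starts at 4:21 PM − 331 min = 10:50 AM.
The all-hands starts at 10:50 AM + 141 min = 1:11 PM.
The all-hands ends at 1:11 PM + 40 min = 1:51 PM.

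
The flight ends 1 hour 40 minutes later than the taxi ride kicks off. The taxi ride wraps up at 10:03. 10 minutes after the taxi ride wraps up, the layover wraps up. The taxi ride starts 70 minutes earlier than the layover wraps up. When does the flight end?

10:43

The layover ends at 10:03 + 10 min = 10:13.
The taxi ride starts at 10:13 − 70 min = 09:03.
The flight ends at 09:03 + 100 min = 10:43.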